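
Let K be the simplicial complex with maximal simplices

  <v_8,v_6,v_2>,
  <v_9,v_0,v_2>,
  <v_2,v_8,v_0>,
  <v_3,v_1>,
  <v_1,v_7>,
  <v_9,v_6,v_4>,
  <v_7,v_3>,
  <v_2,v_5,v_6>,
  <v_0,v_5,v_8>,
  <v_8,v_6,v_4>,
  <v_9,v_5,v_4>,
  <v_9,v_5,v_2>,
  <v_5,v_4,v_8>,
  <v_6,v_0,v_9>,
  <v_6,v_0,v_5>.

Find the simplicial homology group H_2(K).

H_2 ≅ 0.

Order the vertices as v_0 < v_1 < v_2 < v_3 < v_4 < v_5 < v_6 < v_7 < v_8 < v_9. Listing each simplex with vertices in this order, K has dimension 2 with simplices:

  0-simplices (10): [v_0], [v_1], [v_2], [v_3], [v_4], [v_5], [v_6], [v_7], [v_8], [v_9]
  1-simplices (21): (21 of them)
  2-simplices (12): (12 of them)

so the chain groups are C_0 ≅ Z^10, C_1 ≅ Z^21, C_2 ≅ Z^12.

The boundary map ∂_1: C_1 → C_0 is given by ∂[p,q] = [q] − [p].
This gives a 10×21 integer matrix of rank 8; reducing to Smith normal form yields diagonal entries (1,1,1,1,1,1,1,1).

Boundary ∂_2: C_2 → C_1 sends each 2-simplex [p,q,r] to [q,r] − [p,r] + [p,q]. For instance
  ∂[v_4,v_6,v_8] = [v_6,v_8] − [v_4,v_8] + [v_4,v_6],
  ∂[v_4,v_6,v_9] = [v_6,v_9] − [v_4,v_9] + [v_4,v_6].
The resulting 21×12 matrix has rank 12, and its Smith normal form has invariant factors (1,1,1,1,1,1,1,1,1,1,1,2).

Now H_k = ker ∂_k / im ∂_{k+1}, so:

  H_2: rank ker ∂_2 − rank ∂_3 = (12 − 12) − 0 = 0, and there is no ∂_3, so H_2 = 0.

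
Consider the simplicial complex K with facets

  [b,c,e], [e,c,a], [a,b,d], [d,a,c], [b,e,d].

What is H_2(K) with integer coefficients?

H_2 = 0.

Take the total order a < b < c < d < e on the vertex set. Then K (dimension 2) consists of the simplices:

  0-simplices (5): a, b, c, d, e
  1-simplices (10): ab, ac, ad, ae, bc, bd, be, cd, ce, de
  2-simplices (5): abd, acd, ace, bce, bde

giving chain groups C_0 ≅ Z^5, C_1 ≅ Z^10, C_2 ≅ Z^5.

∂_1: C_1 → C_0 is given by ∂[p,q] = [q] − [p]. For instance
  ∂be = e − b.
The resulting 5×10 matrix has rank 4, and its Smith normal form has invariant factors (1,1,1,1).

Boundary ∂_2: C_2 → C_1 sends each 2-simplex [p,q,r] to [q,r] − [p,r] + [p,q]. For instance
  ∂ace = ce − ae + ac,
  ∂abd = bd − ad + ab.
The 10×5 boundary matrix has rank 5 and Smith normal form diag(1,1,1,1,1).

Computing H_k = (kernel of ∂_k) / (image of ∂_{k+1}):

  H_2: rank ker ∂_2 − rank ∂_3 = (5 − 5) − 0 = 0, and there is no ∂_3, so H_2 = 0.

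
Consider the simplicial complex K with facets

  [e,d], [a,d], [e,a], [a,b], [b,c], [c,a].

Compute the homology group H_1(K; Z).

K has 5 vertices, 6 edges.
rank ∂_1 = 4, rank ∂_2 = 0 ⇒ b_1 = 6 − 4 − 0 = 2. So H_1 ≅ Z^2.

H_1 ≅ Z^2.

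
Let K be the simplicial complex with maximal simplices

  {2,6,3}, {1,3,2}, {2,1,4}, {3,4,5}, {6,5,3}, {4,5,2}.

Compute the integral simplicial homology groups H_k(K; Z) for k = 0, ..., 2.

H_0 = Z,  H_1 = Z,  H_2 = 0.

K has 6 vertices, 12 edges, 6 triangles.
rank ∂_0 = 0, rank ∂_1 = 5 ⇒ b_0 = 6 − 0 − 5 = 1; all invariant factors of ∂_1 are 1 so no torsion. So H_0 = Z.
rank ∂_1 = 5, rank ∂_2 = 6 ⇒ b_1 = 12 − 5 − 6 = 1; all invariant factors of ∂_2 are 1 so no torsion. So H_1 = Z.
rank ∂_2 = 6, rank ∂_3 = 0 ⇒ b_2 = 6 − 6 − 0 = 0. So H_2 = 0.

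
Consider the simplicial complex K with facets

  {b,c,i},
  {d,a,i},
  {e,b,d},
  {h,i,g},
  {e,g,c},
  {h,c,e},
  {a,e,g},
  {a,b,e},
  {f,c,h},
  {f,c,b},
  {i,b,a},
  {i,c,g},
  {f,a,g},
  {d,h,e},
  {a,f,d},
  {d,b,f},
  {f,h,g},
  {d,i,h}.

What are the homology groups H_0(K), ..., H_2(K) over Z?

H_0 = Z,  H_1 = Z ⊕ Z/2,  H_2 = 0.

We work with the vertex ordering a < b < c < d < e < f < g < h < i. The simplices of K, each written with vertices in increasing order, are:

  0-simplices (9): a, b, c, d, e, f, g, h, i
  1-simplices (27): ab, ad, ae, af, ag, ai, bc, bd, be, bf, bi, ce, cf, cg, ch, ci, de, df, dh, di, eg, eh, fg, fh, gh, gi, hi
  2-simplices (18): abe, abi, adf, adi, aeg, afg, bcf, bci, bde, bdf, ceg, ceh, cfh, cgi, deh, dhi, fgh, ghi

giving chain groups C_0 ≅ Z^9, C_1 ≅ Z^27, C_2 ≅ Z^18.

∂_1: C_1 → C_0 maps an edge to its endpoints' difference, ∂[p,q] = q − p.
The resulting 9×27 matrix has rank 8, and its Smith normal form has invariant factors (1,1,1,1,1,1,1,1).

Boundary ∂_2: C_2 → C_1 sends each 2-simplex [p,q,r] to [q,r] − [p,r] + [p,q]. For instance
  ∂bcf = cf − bf + bc,
  ∂cfh = fh − ch + cf.
The resulting 27×18 matrix has rank 18, and its Smith normal form has invariant factors (1,1,1,1,1,1,1,1,1,1,1,1,1,1,1,1,1,2).

Now H_k = ker ∂_k / im ∂_{k+1}, so:

  H_0: rank C_0 − rank ∂_1 = 9 − 8 = 1, and the invariant factors of ∂_1 are all 1, so H_0 ≅ Z.
  H_1: rank ker ∂_1 − rank ∂_2 = (27 − 8) − 18 = 1, and ∂_2 has invariant factor 2 > 1, so H_1 ≅ Z ⊕ Z/2.
  H_2: rank ker ∂_2 − rank ∂_3 = (18 − 18) − 0 = 0, and there is no ∂_3, so H_2 ≅ 0.

As a check, the Euler characteristic is 9 − 27 + 18 = 0, which agrees with 1 − 1 + 0 = 0.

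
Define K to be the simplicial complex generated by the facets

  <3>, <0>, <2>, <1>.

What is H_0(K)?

H_0 ≅ Z^4.

Fix the vertex order 0 < 1 < 2 < 3 and write every simplex with vertices in increasing order. Then dim K = 0 and the simplices of K are:

  0-simplices (4): [0], [1], [2], [3]

so the chain groups are C_0 ≅ Z^4.

Computing H_k = (kernel of ∂_k) / (image of ∂_{k+1}):

  H_0: rank C_0 − rank ∂_1 = 4 − 0 = 4, and there is no ∂_1, so H_0 = Z^4.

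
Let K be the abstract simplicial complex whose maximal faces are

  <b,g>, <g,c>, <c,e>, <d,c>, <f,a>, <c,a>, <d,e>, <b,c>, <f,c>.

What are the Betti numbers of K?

b_0 = 1, b_1 = 3.

Order the vertices as a < b < c < d < e < f < g. Listing each simplex with vertices in this order, K has dimension 1 with simplices:

  0-simplices (7): a, b, c, d, e, f, g
  1-simplices (9): ac, af, bc, bg, cd, ce, cf, cg, de

Hence C_0 ≅ Z^7, C_1 ≅ Z^9.

Boundary ∂_1: C_1 → C_0 is given by ∂[p,q] = [q] − [p]. For instance
  ∂de = e − d.
As a 7×9 matrix over Z this has rank 6, with invariant factors (1,1,1,1,1,1).

Computing H_k = (kernel of ∂_k) / (image of ∂_{k+1}):

  H_0: rank C_0 − rank ∂_1 = 7 − 6 = 1, and the invariant factors of ∂_1 are all 1, so H_0 = Z.
  H_1: rank ker ∂_1 − rank ∂_2 = (9 − 6) − 0 = 3, and there is no ∂_2, so H_1 = Z^3.

Hence the Betti numbers are b_0 = 1, b_1 = 3.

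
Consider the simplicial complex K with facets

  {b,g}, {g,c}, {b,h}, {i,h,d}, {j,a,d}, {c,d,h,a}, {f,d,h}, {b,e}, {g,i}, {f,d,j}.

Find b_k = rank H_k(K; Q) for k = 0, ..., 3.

Take the total order a < b < c < d < e < f < g < h < i < j on the vertex set. Then K (dimension 3) consists of the simplices:

  0-simplices (10): a, b, c, d, e, f, g, h, i, j
  1-simplices (18): ac, ad, ah, aj, be, bg, bh, cd, cg, ch, df, dh, di, dj, fh, fj, gi, hi
  2-simplices (8): acd, ach, adh, adj, cdh, dfh, dfj, dhi
  3-simplices (1): acdh

Hence C_0 ≅ Z^10, C_1 ≅ Z^18, C_2 ≅ Z^8, C_3 ≅ Z^1.

The boundary map ∂_1: C_1 → C_0 sends each edge [p,q] (with p < q) to q − p. For instance
  ∂df = f − d.
This gives a 10×18 integer matrix of rank 9; reducing to Smith normal form yields diagonal entries (1,1,1,1,1,1,1,1,1).

The boundary map ∂_2: C_2 → C_1 maps a triangle to the signed sum of its edges. For instance
  ∂dhi = hi − di + dh,
  ∂adj = dj − aj + ad.
The resulting 18×8 matrix has rank 7, and its Smith normal form has invariant factors (1,1,1,1,1,1,1).

Boundary ∂_3: C_3 → C_2 sends each 3-simplex σ to the alternating sum Σ_i (−1)^i (σ with its i-th vertex removed). For instance
  ∂acdh = cdh − adh + ach − acd.
This gives a 8×1 integer matrix of rank 1; reducing to Smith normal form yields diagonal entries (1).

Reading off H_k = ker ∂_k / im ∂_{k+1}:

  H_0: rank C_0 − rank ∂_1 = 10 − 9 = 1, and the invariant factors of ∂_1 are all 1, so H_0 = Z.
  H_1: rank ker ∂_1 − rank ∂_2 = (18 − 9) − 7 = 2, and the invariant factors of ∂_2 are all 1, so H_1 = Z^2.
  H_2: rank ker ∂_2 − rank ∂_3 = (8 − 7) − 1 = 0, and the invariant factors of ∂_3 are all 1, so H_2 = 0.
  H_3: rank ker ∂_3 − rank ∂_4 = (1 − 1) − 0 = 0, and there is no ∂_4, so H_3 = 0.

As a check, the Euler characteristic is 10 − 18 + 8 − 1 = -1, which agrees with 1 − 2 + 0 − 0 = -1.

Hence the Betti numbers are b_0 = 1, b_1 = 2, b_2 = 0, b_3 = 0.

b_0 = 1, b_1 = 2, b_2 = 0, b_3 = 0.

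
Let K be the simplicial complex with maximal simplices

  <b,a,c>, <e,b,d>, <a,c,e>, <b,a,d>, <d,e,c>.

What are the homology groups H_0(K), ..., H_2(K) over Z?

K has 5 vertices, 10 edges, 5 triangles.
rank ∂_0 = 0, rank ∂_1 = 4 ⇒ b_0 = 5 − 0 − 4 = 1; all invariant factors of ∂_1 are 1 so no torsion. So H_0 ≅ Z.
rank ∂_1 = 4, rank ∂_2 = 5 ⇒ b_1 = 10 − 4 − 5 = 1; all invariant factors of ∂_2 are 1 so no torsion. So H_1 ≅ Z.
rank ∂_2 = 5, rank ∂_3 = 0 ⇒ b_2 = 5 − 5 − 0 = 0. So H_2 ≅ 0.

H_0 ≅ Z,  H_1 ≅ Z,  H_2 = 0.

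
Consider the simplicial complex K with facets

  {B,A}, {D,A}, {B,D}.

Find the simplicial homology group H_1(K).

H_1 ≅ Z.

We work with the vertex ordering A < B < D. The simplices of K, each written with vertices in increasing order, are:

  0-simplices (3): A, B, D
  1-simplices (3): AB, AD, BD

Hence C_0 ≅ Z^3, C_1 ≅ Z^3.

The boundary map ∂_1: C_1 → C_0 is given by ∂[p,q] = [q] − [p].
As a 3×3 matrix over Z this has rank 2, with invariant factors (1,1).

From H_k ≅ ker(∂_k) / im(∂_{k+1}) we obtain:

  H_1: rank ker ∂_1 − rank ∂_2 = (3 − 2) − 0 = 1, and there is no ∂_2, so H_1 = Z.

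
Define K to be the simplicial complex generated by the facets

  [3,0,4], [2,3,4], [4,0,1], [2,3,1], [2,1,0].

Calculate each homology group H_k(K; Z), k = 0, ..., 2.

H_0 ≅ Z,  H_1 ≅ Z,  H_2 = 0.

K has 5 vertices, 10 edges, 5 triangles.
rank ∂_0 = 0, rank ∂_1 = 4 ⇒ b_0 = 5 − 0 − 4 = 1; all invariant factors of ∂_1 are 1 so no torsion. So H_0 ≅ Z.
rank ∂_1 = 4, rank ∂_2 = 5 ⇒ b_1 = 10 − 4 − 5 = 1; all invariant factors of ∂_2 are 1 so no torsion. So H_1 ≅ Z.
rank ∂_2 = 5, rank ∂_3 = 0 ⇒ b_2 = 5 − 5 − 0 = 0. So H_2 ≅ 0.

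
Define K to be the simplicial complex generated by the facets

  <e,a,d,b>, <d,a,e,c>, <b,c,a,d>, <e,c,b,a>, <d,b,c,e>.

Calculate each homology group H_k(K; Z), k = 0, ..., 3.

H_0 = Z,  H_1 = 0,  H_2 = 0,  H_3 = Z.

Order the vertices as a < b < c < d < e. Listing each simplex with vertices in this order, K has dimension 3 with simplices:

  0-simplices (5): a, b, c, d, e
  1-simplices (10): ab, ac, ad, ae, bc, bd, be, cd, ce, de
  2-simplices (10): abc, abd, abe, acd, ace, ade, bcd, bce, bde, cde
  3-simplices (5): abcd, abce, abde, acde, bcde

giving chain groups C_0 ≅ Z^5, C_1 ≅ Z^10, C_2 ≅ Z^10, C_3 ≅ Z^5.

∂_1: C_1 → C_0 maps an edge to its endpoints' difference, ∂[p,q] = q − p. For instance
  ∂ad = d − a.
The 5×10 boundary matrix has rank 4 and Smith normal form diag(1,1,1,1).

The boundary map ∂_2: C_2 → C_1 maps a triangle to the signed sum of its edges. For instance
  ∂ade = de − ae + ad,
  ∂ace = ce − ae + ac.
As a 10×10 matrix over Z this has rank 6, with invariant factors (1,1,1,1,1,1).

Boundary ∂_3: C_3 → C_2 sends each 3-simplex σ to the alternating sum Σ_i (−1)^i (σ with its i-th vertex removed). For instance
  ∂bcde = cde − bde + bce − bcd,
  ∂acde = cde − ade + ace − acd.
The 10×5 boundary matrix has rank 4 and Smith normal form diag(1,1,1,1).

Now H_k = ker ∂_k / im ∂_{k+1}, so:

  H_0: rank C_0 − rank ∂_1 = 5 − 4 = 1, and the invariant factors of ∂_1 are all 1, so H_0 ≅ Z.
  H_1: rank ker ∂_1 − rank ∂_2 = (10 − 4) − 6 = 0, and the invariant factors of ∂_2 are all 1, so H_1 ≅ 0.
  H_2: rank ker ∂_2 − rank ∂_3 = (10 − 6) − 4 = 0, and the invariant factors of ∂_3 are all 1, so H_2 ≅ 0.
  H_3: rank ker ∂_3 − rank ∂_4 = (5 − 4) − 0 = 1, and there is no ∂_4, so H_3 ≅ Z.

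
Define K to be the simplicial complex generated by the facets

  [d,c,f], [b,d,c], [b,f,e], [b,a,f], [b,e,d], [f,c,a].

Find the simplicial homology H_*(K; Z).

H_0 = Z,  H_1 = Z,  H_2 = 0.

Fix the vertex order a < b < c < d < e < f and write every simplex with vertices in increasing order. Then dim K = 2 and the simplices of K are:

  0-simplices (6): a, b, c, d, e, f
  1-simplices (12): ab, ac, af, bc, bd, be, bf, cd, cf, de, df, ef
  2-simplices (6): abf, acf, bcd, bde, bef, cdf

Hence C_0 ≅ Z^6, C_1 ≅ Z^12, C_2 ≅ Z^6.

Boundary ∂_1: C_1 → C_0 maps an edge to its endpoints' difference, ∂[p,q] = q − p.
The resulting 6×12 matrix has rank 5, and its Smith normal form has invariant factors (1,1,1,1,1).

Boundary ∂_2: C_2 → C_1 sends each 2-simplex [p,q,r] to [q,r] − [p,r] + [p,q]. For instance
  ∂bef = ef − bf + be,
  ∂bde = de − be + bd.
This gives a 12×6 integer matrix of rank 6; reducing to Smith normal form yields diagonal entries (1,1,1,1,1,1).

Computing H_k = (kernel of ∂_k) / (image of ∂_{k+1}):

  H_0: rank C_0 − rank ∂_1 = 6 − 5 = 1, and the invariant factors of ∂_1 are all 1, so H_0 = Z.
  H_1: rank ker ∂_1 − rank ∂_2 = (12 − 5) − 6 = 1, and the invariant factors of ∂_2 are all 1, so H_1 = Z.
  H_2: rank ker ∂_2 − rank ∂_3 = (6 − 6) − 0 = 0, and there is no ∂_3, so H_2 = 0.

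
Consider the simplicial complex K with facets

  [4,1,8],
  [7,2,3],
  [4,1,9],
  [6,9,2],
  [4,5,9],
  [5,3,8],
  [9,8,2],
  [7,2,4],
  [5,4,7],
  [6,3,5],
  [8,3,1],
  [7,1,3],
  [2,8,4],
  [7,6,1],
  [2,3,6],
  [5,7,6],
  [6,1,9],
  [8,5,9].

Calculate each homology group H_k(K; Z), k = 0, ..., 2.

Fix the vertex order 1 < 2 < 3 < 4 < 5 < 6 < 7 < 8 < 9 and write every simplex with vertices in increasing order. Then dim K = 2 and the simplices of K are:

  0-simplices (9): [1], [2], [3], [4], [5], [6], [7], [8], [9]
  1-simplices (27): (27 of them)
  2-simplices (18): [1,3,7], [1,3,8], [1,4,8], [1,4,9], [1,6,7], [1,6,9], [2,3,6], [2,3,7], [2,4,7], [2,4,8], [2,6,9], [2,8,9], [3,5,6], [3,5,8], [4,5,7], [4,5,9], [5,6,7], [5,8,9]

Hence C_0 ≅ Z^9, C_1 ≅ Z^27, C_2 ≅ Z^18.

∂_1: C_1 → C_0 sends each edge [p,q] (with p < q) to q − p.
The resulting 9×27 matrix has rank 8, and its Smith normal form has invariant factors (1,1,1,1,1,1,1,1).

Boundary ∂_2: C_2 → C_1 acts by ∂[p,q,r] = [q,r] − [p,r] + [p,q]. For instance
  ∂[4,5,9] = [5,9] − [4,9] + [4,5],
  ∂[2,6,9] = [6,9] − [2,9] + [2,6].
This gives a 27×18 integer matrix of rank 18; reducing to Smith normal form yields diagonal entries (1,1,1,1,1,1,1,1,1,1,1,1,1,1,1,1,1,2).

From H_k ≅ ker(∂_k) / im(∂_{k+1}) we obtain:

  H_0: rank C_0 − rank ∂_1 = 9 − 8 = 1, and the invariant factors of ∂_1 are all 1, so H_0 = Z.
  H_1: rank ker ∂_1 − rank ∂_2 = (27 − 8) − 18 = 1, and ∂_2 has invariant factor 2 > 1, so H_1 = Z ⊕ Z/2Z.
  H_2: rank ker ∂_2 − rank ∂_3 = (18 − 18) − 0 = 0, and there is no ∂_3, so H_2 = 0.

As a check, the Euler characteristic is 9 − 27 + 18 = 0, which agrees with 1 − 1 + 0 = 0.
(K is a triangulation of the Klein bottle.)

H_0 = Z,  H_1 = Z ⊕ Z/2Z,  H_2 = 0.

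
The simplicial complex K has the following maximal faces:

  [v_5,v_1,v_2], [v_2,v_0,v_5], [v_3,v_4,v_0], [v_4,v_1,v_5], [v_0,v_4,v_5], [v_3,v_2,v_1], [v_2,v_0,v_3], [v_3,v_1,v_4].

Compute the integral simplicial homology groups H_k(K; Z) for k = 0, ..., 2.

Fix the vertex order v_0 < v_1 < v_2 < v_3 < v_4 < v_5 and write every simplex with vertices in increasing order. Then dim K = 2 and the simplices of K are:

  0-simplices (6): [v_0], [v_1], [v_2], [v_3], [v_4], [v_5]
  1-simplices (12): [v_0,v_2], [v_0,v_3], [v_0,v_4], [v_0,v_5], [v_1,v_2], [v_1,v_3], [v_1,v_4], [v_1,v_5], [v_2,v_3], [v_2,v_5], [v_3,v_4], [v_4,v_5]
  2-simplices (8): [v_0,v_2,v_3], [v_0,v_2,v_5], [v_0,v_3,v_4], [v_0,v_4,v_5], [v_1,v_2,v_3], [v_1,v_2,v_5], [v_1,v_3,v_4], [v_1,v_4,v_5]

Hence C_0 ≅ Z^6, C_1 ≅ Z^12, C_2 ≅ Z^8.

Boundary ∂_1: C_1 → C_0 is given by ∂[p,q] = [q] − [p].
This gives a 6×12 integer matrix of rank 5; reducing to Smith normal form yields diagonal entries (1,1,1,1,1).

The boundary map ∂_2: C_2 → C_1 maps a triangle to the signed sum of its edges. For instance
  ∂[v_0,v_2,v_3] = [v_2,v_3] − [v_0,v_3] + [v_0,v_2],
  ∂[v_1,v_4,v_5] = [v_4,v_5] − [v_1,v_5] + [v_1,v_4].
The resulting 12×8 matrix has rank 7, and its Smith normal form has invariant factors (1,1,1,1,1,1,1).

Now H_k = ker ∂_k / im ∂_{k+1}, so:

  H_0: rank C_0 − rank ∂_1 = 6 − 5 = 1, and the invariant factors of ∂_1 are all 1, so H_0 = Z.
  H_1: rank ker ∂_1 − rank ∂_2 = (12 − 5) − 7 = 0, and the invariant factors of ∂_2 are all 1, so H_1 = 0.
  H_2: rank ker ∂_2 − rank ∂_3 = (8 − 7) − 0 = 1, and there is no ∂_3, so H_2 = Z.

(K is a triangulation of the 2-sphere S^2.)

H_0 = Z,  H_1 = 0,  H_2 = Z.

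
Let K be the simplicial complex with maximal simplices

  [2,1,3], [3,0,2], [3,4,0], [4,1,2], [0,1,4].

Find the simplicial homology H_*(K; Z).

H_0 = Z,  H_1 = Z,  H_2 = 0.

Take the total order 0 < 1 < 2 < 3 < 4 on the vertex set. Then K (dimension 2) consists of the simplices:

  0-simplices (5): [0], [1], [2], [3], [4]
  1-simplices (10): [0,1], [0,2], [0,3], [0,4], [1,2], [1,3], [1,4], [2,3], [2,4], [3,4]
  2-simplices (5): [0,1,4], [0,2,3], [0,3,4], [1,2,3], [1,2,4]

giving chain groups C_0 ≅ Z^5, C_1 ≅ Z^10, C_2 ≅ Z^5.

∂_1: C_1 → C_0 maps an edge to its endpoints' difference, ∂[p,q] = q − p.
The 5×10 boundary matrix has rank 4 and Smith normal form diag(1,1,1,1).

The boundary map ∂_2: C_2 → C_1 maps a triangle to the signed sum of its edges. For instance
  ∂[1,2,3] = [2,3] − [1,3] + [1,2],
  ∂[0,2,3] = [2,3] − [0,3] + [0,2].
The 10×5 boundary matrix has rank 5 and Smith normal form diag(1,1,1,1,1).

Computing H_k = (kernel of ∂_k) / (image of ∂_{k+1}):

  H_0: rank C_0 − rank ∂_1 = 5 − 4 = 1, and the invariant factors of ∂_1 are all 1, so H_0 ≅ Z.
  H_1: rank ker ∂_1 − rank ∂_2 = (10 − 4) − 5 = 1, and the invariant factors of ∂_2 are all 1, so H_1 ≅ Z.
  H_2: rank ker ∂_2 − rank ∂_3 = (5 − 5) − 0 = 0, and there is no ∂_3, so H_2 ≅ 0.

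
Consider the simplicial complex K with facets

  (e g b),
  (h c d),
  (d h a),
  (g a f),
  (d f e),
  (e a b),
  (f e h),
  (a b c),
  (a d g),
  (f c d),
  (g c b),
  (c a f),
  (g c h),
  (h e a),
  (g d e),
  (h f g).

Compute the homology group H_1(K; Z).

Order the vertices as a < b < c < d < e < f < g < h. Listing each simplex with vertices in this order, K has dimension 2 with simplices:

  0-simplices (8): a, b, c, d, e, f, g, h
  1-simplices (24): ab, ac, ad, ae, af, ag, ah, bc, be, bg, cd, cf, cg, ch, de, df, dg, dh, ef, eg, eh, fg, fh, gh
  2-simplices (16): abc, abe, acf, adg, adh, aeh, afg, bcg, beg, cdf, cdh, cgh, def, deg, efh, fgh

Hence C_0 ≅ Z^8, C_1 ≅ Z^24, C_2 ≅ Z^16.

The boundary map ∂_1: C_1 → C_0 is given by ∂[p,q] = [q] − [p].
As a 8×24 matrix over Z this has rank 7, with invariant factors (1,1,1,1,1,1,1).

Boundary ∂_2: C_2 → C_1 maps a triangle to the signed sum of its edges. For instance
  ∂aeh = eh − ah + ae,
  ∂cgh = gh − ch + cg.
This gives a 24×16 integer matrix of rank 15; reducing to Smith normal form yields diagonal entries (1,1,1,1,1,1,1,1,1,1,1,1,1,1,1).

Reading off H_k = ker ∂_k / im ∂_{k+1}:

  H_1: rank ker ∂_1 − rank ∂_2 = (24 − 7) − 15 = 2, and the invariant factors of ∂_2 are all 1, so H_1 ≅ Z^2.

H_1 ≅ Z^2.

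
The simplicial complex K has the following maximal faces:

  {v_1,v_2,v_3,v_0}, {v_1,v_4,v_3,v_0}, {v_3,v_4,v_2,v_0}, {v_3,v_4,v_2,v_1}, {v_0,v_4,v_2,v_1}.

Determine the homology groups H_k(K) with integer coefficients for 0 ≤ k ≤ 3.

H_0 = Z,  H_1 = 0,  H_2 = 0,  H_3 = Z.

Order the vertices as v_0 < v_1 < v_2 < v_3 < v_4. Listing each simplex with vertices in this order, K has dimension 3 with simplices:

  0-simplices (5): [v_0], [v_1], [v_2], [v_3], [v_4]
  1-simplices (10): [v_0,v_1], [v_0,v_2], [v_0,v_3], [v_0,v_4], [v_1,v_2], [v_1,v_3], [v_1,v_4], [v_2,v_3], [v_2,v_4], [v_3,v_4]
  2-simplices (10): [v_0,v_1,v_2], [v_0,v_1,v_3], [v_0,v_1,v_4], [v_0,v_2,v_3], [v_0,v_2,v_4], [v_0,v_3,v_4], [v_1,v_2,v_3], [v_1,v_2,v_4], [v_1,v_3,v_4], [v_2,v_3,v_4]
  3-simplices (5): [v_0,v_1,v_2,v_3], [v_0,v_1,v_2,v_4], [v_0,v_1,v_3,v_4], [v_0,v_2,v_3,v_4], [v_1,v_2,v_3,v_4]

giving chain groups C_0 ≅ Z^5, C_1 ≅ Z^10, C_2 ≅ Z^10, C_3 ≅ Z^5.

∂_1: C_1 → C_0 sends each edge [p,q] (with p < q) to q − p. For instance
  ∂[v_0,v_1] = [v_1] − [v_0].
The 5×10 boundary matrix has rank 4 and Smith normal form diag(1,1,1,1).

∂_2: C_2 → C_1 sends each 2-simplex [p,q,r] to [q,r] − [p,r] + [p,q]. For instance
  ∂[v_0,v_2,v_3] = [v_2,v_3] − [v_0,v_3] + [v_0,v_2],
  ∂[v_1,v_2,v_4] = [v_2,v_4] − [v_1,v_4] + [v_1,v_2].
The resulting 10×10 matrix has rank 6, and its Smith normal form has invariant factors (1,1,1,1,1,1).

∂_3: C_3 → C_2 sends each 3-simplex σ to the alternating sum Σ_i (−1)^i (σ with its i-th vertex removed). For instance
  ∂[v_1,v_2,v_3,v_4] = [v_2,v_3,v_4] − [v_1,v_3,v_4] + [v_1,v_2,v_4] − [v_1,v_2,v_3],
  ∂[v_0,v_1,v_2,v_3] = [v_1,v_2,v_3] − [v_0,v_2,v_3] + [v_0,v_1,v_3] − [v_0,v_1,v_2].
This gives a 10×5 integer matrix of rank 4; reducing to Smith normal form yields diagonal entries (1,1,1,1).

Reading off H_k = ker ∂_k / im ∂_{k+1}:

  H_0: rank C_0 − rank ∂_1 = 5 − 4 = 1, and the invariant factors of ∂_1 are all 1, so H_0 = Z.
  H_1: rank ker ∂_1 − rank ∂_2 = (10 − 4) − 6 = 0, and the invariant factors of ∂_2 are all 1, so H_1 = 0.
  H_2: rank ker ∂_2 − rank ∂_3 = (10 − 6) − 4 = 0, and the invariant factors of ∂_3 are all 1, so H_2 = 0.
  H_3: rank ker ∂_3 − rank ∂_4 = (5 − 4) − 0 = 1, and there is no ∂_4, so H_3 = Z.

As a check, the Euler characteristic is 5 − 10 + 10 − 5 = 0, which agrees with 1 − 0 + 0 − 1 = 0.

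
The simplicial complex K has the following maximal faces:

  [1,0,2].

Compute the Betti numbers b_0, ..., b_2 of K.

Fix the vertex order 0 < 1 < 2 and write every simplex with vertices in increasing order. Then dim K = 2 and the simplices of K are:

  0-simplices (3): [0], [1], [2]
  1-simplices (3): [0,1], [0,2], [1,2]
  2-simplices (1): [0,1,2]

Hence C_0 ≅ Z^3, C_1 ≅ Z^3, C_2 ≅ Z^1.

∂_1: C_1 → C_0 is given by ∂[p,q] = [q] − [p].
As a 3×3 matrix over Z this has rank 2, with invariant factors (1,1).

The boundary map ∂_2: C_2 → C_1 acts by ∂[p,q,r] = [q,r] − [p,r] + [p,q]. For instance
  ∂[0,1,2] = [1,2] − [0,2] + [0,1].
As a 3×1 matrix over Z this has rank 1, with invariant factors (1).

Computing H_k = (kernel of ∂_k) / (image of ∂_{k+1}):

  H_0: rank C_0 − rank ∂_1 = 3 − 2 = 1, and the invariant factors of ∂_1 are all 1, so H_0 ≅ Z.
  H_1: rank ker ∂_1 − rank ∂_2 = (3 − 2) − 1 = 0, and the invariant factors of ∂_2 are all 1, so H_1 ≅ 0.
  H_2: rank ker ∂_2 − rank ∂_3 = (1 − 1) − 0 = 0, and there is no ∂_3, so H_2 ≅ 0.

(K is a triangulation of the 2-simplex.)

Hence the Betti numbers are b_0 = 1, b_1 = 0, b_2 = 0.

b_0 = 1, b_1 = 0, b_2 = 0.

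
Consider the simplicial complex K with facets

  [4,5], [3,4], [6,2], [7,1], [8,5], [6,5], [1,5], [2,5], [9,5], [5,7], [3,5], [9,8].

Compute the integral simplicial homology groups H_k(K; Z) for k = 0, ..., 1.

H_0 = Z,  H_1 = Z^4.

Fix the vertex order 1 < 2 < 3 < 4 < 5 < 6 < 7 < 8 < 9 and write every simplex with vertices in increasing order. Then dim K = 1 and the simplices of K are:

  0-simplices (9): [1], [2], [3], [4], [5], [6], [7], [8], [9]
  1-simplices (12): [1,5], [1,7], [2,5], [2,6], [3,4], [3,5], [4,5], [5,6], [5,7], [5,8], [5,9], [8,9]

so the chain groups are C_0 ≅ Z^9, C_1 ≅ Z^12.

The boundary map ∂_1: C_1 → C_0 maps an edge to its endpoints' difference, ∂[p,q] = q − p. For instance
  ∂[5,7] = [7] − [5].
As a 9×12 matrix over Z this has rank 8, with invariant factors (1,1,1,1,1,1,1,1).

Reading off H_k = ker ∂_k / im ∂_{k+1}:

  H_0: rank C_0 − rank ∂_1 = 9 − 8 = 1, and the invariant factors of ∂_1 are all 1, so H_0 = Z.
  H_1: rank ker ∂_1 − rank ∂_2 = (12 − 8) − 0 = 4, and there is no ∂_2, so H_1 = Z^4.

As a check, the Euler characteristic is 9 − 12 = -3, which agrees with 1 − 4 = -3.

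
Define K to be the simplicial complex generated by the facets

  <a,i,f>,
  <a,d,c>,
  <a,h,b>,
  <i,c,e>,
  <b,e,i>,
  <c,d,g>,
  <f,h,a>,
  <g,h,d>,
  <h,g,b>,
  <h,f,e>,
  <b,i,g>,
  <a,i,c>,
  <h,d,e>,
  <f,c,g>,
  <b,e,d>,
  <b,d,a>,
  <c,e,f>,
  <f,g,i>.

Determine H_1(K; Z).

K has 9 vertices, 27 edges, 18 triangles.
rank ∂_1 = 8, rank ∂_2 = 18 ⇒ b_1 = 27 − 8 − 18 = 1; ∂_2 has invariant factor(s) [2] giving torsion. So H_1 ≅ Z × Z/2.

H_1 = Z × Z/2.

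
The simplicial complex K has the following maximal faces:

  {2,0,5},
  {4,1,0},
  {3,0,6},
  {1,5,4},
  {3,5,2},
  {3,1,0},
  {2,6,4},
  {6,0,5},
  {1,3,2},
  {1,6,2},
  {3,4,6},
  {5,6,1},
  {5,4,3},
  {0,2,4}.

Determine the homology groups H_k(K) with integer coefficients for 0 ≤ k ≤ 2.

K has 7 vertices, 21 edges, 14 triangles.
rank ∂_0 = 0, rank ∂_1 = 6 ⇒ b_0 = 7 − 0 − 6 = 1; all invariant factors of ∂_1 are 1 so no torsion. So H_0 ≅ Z.
rank ∂_1 = 6, rank ∂_2 = 13 ⇒ b_1 = 21 − 6 − 13 = 2; all invariant factors of ∂_2 are 1 so no torsion. So H_1 ≅ Z^2.
rank ∂_2 = 13, rank ∂_3 = 0 ⇒ b_2 = 14 − 13 − 0 = 1. So H_2 ≅ Z.

H_0 = Z,  H_1 = Z^2,  H_2 = Z.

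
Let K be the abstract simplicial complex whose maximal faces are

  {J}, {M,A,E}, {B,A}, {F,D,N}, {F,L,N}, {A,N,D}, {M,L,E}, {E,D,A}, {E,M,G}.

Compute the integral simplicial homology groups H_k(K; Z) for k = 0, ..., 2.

We work with the vertex ordering A < B < D < E < F < G < J < L < M < N. The simplices of K, each written with vertices in increasing order, are:

  0-simplices (10): A, B, D, E, F, G, J, L, M, N
  1-simplices (16): AB, AD, AE, AM, AN, DE, DF, DN, EG, EL, EM, FL, FN, GM, LM, LN
  2-simplices (7): ADE, ADN, AEM, DFN, EGM, ELM, FLN

giving chain groups C_0 ≅ Z^10, C_1 ≅ Z^16, C_2 ≅ Z^7.

Boundary ∂_1: C_1 → C_0 is given by ∂[p,q] = [q] − [p].
As a 10×16 matrix over Z this has rank 8, with invariant factors (1,1,1,1,1,1,1,1).

Boundary ∂_2: C_2 → C_1 acts by ∂[p,q,r] = [q,r] − [p,r] + [p,q]. For instance
  ∂ELM = LM − EM + EL,
  ∂FLN = LN − FN + FL.
This gives a 16×7 integer matrix of rank 7; reducing to Smith normal form yields diagonal entries (1,1,1,1,1,1,1).

Reading off H_k = ker ∂_k / im ∂_{k+1}:

  H_0: rank C_0 − rank ∂_1 = 10 − 8 = 2, and the invariant factors of ∂_1 are all 1, so H_0 = Z^2.
  H_1: rank ker ∂_1 − rank ∂_2 = (16 − 8) − 7 = 1, and the invariant factors of ∂_2 are all 1, so H_1 = Z.
  H_2: rank ker ∂_2 − rank ∂_3 = (7 − 7) − 0 = 0, and there is no ∂_3, so H_2 = 0.

H_0 = Z^2,  H_1 = Z,  H_2 = 0.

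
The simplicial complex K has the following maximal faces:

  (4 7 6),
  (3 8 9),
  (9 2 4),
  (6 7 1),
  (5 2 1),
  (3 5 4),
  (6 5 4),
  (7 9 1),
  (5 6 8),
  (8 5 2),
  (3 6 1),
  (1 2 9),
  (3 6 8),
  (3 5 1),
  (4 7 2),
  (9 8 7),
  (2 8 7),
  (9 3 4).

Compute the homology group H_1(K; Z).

Fix the vertex order 1 < 2 < 3 < 4 < 5 < 6 < 7 < 8 < 9 and write every simplex with vertices in increasing order. Then dim K = 2 and the simplices of K are:

  0-simplices (9): [1], [2], [3], [4], [5], [6], [7], [8], [9]
  1-simplices (27): (27 of them)
  2-simplices (18): [1,2,5], [1,2,9], [1,3,5], [1,3,6], [1,6,7], [1,7,9], [2,4,7], [2,4,9], [2,5,8], [2,7,8], [3,4,5], [3,4,9], [3,6,8], [3,8,9], [4,5,6], [4,6,7], [5,6,8], [7,8,9]

giving chain groups C_0 ≅ Z^9, C_1 ≅ Z^27, C_2 ≅ Z^18.

Boundary ∂_1: C_1 → C_0 maps an edge to its endpoints' difference, ∂[p,q] = q − p. For instance
  ∂[8,9] = [9] − [8].
This gives a 9×27 integer matrix of rank 8; reducing to Smith normal form yields diagonal entries (1,1,1,1,1,1,1,1).

The boundary map ∂_2: C_2 → C_1 sends each 2-simplex [p,q,r] to [q,r] − [p,r] + [p,q]. For instance
  ∂[2,5,8] = [5,8] − [2,8] + [2,5],
  ∂[4,6,7] = [6,7] − [4,7] + [4,6].
The resulting 27×18 matrix has rank 18, and its Smith normal form has invariant factors (1,1,1,1,1,1,1,1,1,1,1,1,1,1,1,1,1,2).

Reading off H_k = ker ∂_k / im ∂_{k+1}:

  H_1: rank ker ∂_1 − rank ∂_2 = (27 − 8) − 18 = 1, and ∂_2 has invariant factor 2 > 1, so H_1 = Z ⊕ Z/2Z.

H_1 = Z ⊕ Z/2Z.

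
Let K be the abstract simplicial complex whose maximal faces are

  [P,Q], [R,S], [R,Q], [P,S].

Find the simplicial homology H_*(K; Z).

H_0 ≅ Z,  H_1 ≅ Z.

Order the vertices as P < Q < R < S. Listing each simplex with vertices in this order, K has dimension 1 with simplices:

  0-simplices (4): P, Q, R, S
  1-simplices (4): PQ, PS, QR, RS

Hence C_0 ≅ Z^4, C_1 ≅ Z^4.

∂_1: C_1 → C_0 is given by ∂[p,q] = [q] − [p].
This gives a 4×4 integer matrix of rank 3; reducing to Smith normal form yields diagonal entries (1,1,1).

From H_k ≅ ker(∂_k) / im(∂_{k+1}) we obtain:

  H_0: rank C_0 − rank ∂_1 = 4 − 3 = 1, and the invariant factors of ∂_1 are all 1, so H_0 = Z.
  H_1: rank ker ∂_1 − rank ∂_2 = (4 − 3) − 0 = 1, and there is no ∂_2, so H_1 = Z.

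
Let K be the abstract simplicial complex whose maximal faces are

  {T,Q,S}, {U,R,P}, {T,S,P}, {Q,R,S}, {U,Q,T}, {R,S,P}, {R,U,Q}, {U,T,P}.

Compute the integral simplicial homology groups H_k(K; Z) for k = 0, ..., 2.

H_0 ≅ Z,  H_1 = 0,  H_2 ≅ Z.

Order the vertices as P < Q < R < S < T < U. Listing each simplex with vertices in this order, K has dimension 2 with simplices:

  0-simplices (6): P, Q, R, S, T, U
  1-simplices (12): PR, PS, PT, PU, QR, QS, QT, QU, RS, RU, ST, TU
  2-simplices (8): PRS, PRU, PST, PTU, QRS, QRU, QST, QTU

Hence C_0 ≅ Z^6, C_1 ≅ Z^12, C_2 ≅ Z^8.

∂_1: C_1 → C_0 is given by ∂[p,q] = [q] − [p].
As a 6×12 matrix over Z this has rank 5, with invariant factors (1,1,1,1,1).

∂_2: C_2 → C_1 acts by ∂[p,q,r] = [q,r] − [p,r] + [p,q]. For instance
  ∂QRU = RU − QU + QR,
  ∂PRS = RS − PS + PR.
The resulting 12×8 matrix has rank 7, and its Smith normal form has invariant factors (1,1,1,1,1,1,1).

Computing H_k = (kernel of ∂_k) / (image of ∂_{k+1}):

  H_0: rank C_0 − rank ∂_1 = 6 − 5 = 1, and the invariant factors of ∂_1 are all 1, so H_0 ≅ Z.
  H_1: rank ker ∂_1 − rank ∂_2 = (12 − 5) − 7 = 0, and the invariant factors of ∂_2 are all 1, so H_1 ≅ 0.
  H_2: rank ker ∂_2 − rank ∂_3 = (8 − 7) − 0 = 1, and there is no ∂_3, so H_2 ≅ Z.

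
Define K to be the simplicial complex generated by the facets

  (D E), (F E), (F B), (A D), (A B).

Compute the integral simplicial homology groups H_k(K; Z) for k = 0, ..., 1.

K has 5 vertices, 5 edges.
rank ∂_0 = 0, rank ∂_1 = 4 ⇒ b_0 = 5 − 0 − 4 = 1; all invariant factors of ∂_1 are 1 so no torsion. So H_0 = Z.
rank ∂_1 = 4, rank ∂_2 = 0 ⇒ b_1 = 5 − 4 − 0 = 1. So H_1 = Z.

H_0 ≅ Z,  H_1 ≅ Z.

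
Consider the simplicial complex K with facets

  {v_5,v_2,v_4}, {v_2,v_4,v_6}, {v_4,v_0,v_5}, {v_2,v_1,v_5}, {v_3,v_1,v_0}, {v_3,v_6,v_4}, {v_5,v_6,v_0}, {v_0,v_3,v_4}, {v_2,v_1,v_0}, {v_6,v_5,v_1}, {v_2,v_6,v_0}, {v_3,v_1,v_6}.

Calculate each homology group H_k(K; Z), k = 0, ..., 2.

K has 7 vertices, 18 edges, 12 triangles.
rank ∂_0 = 0, rank ∂_1 = 6 ⇒ b_0 = 7 − 0 − 6 = 1; all invariant factors of ∂_1 are 1 so no torsion. So H_0 = Z.
rank ∂_1 = 6, rank ∂_2 = 12 ⇒ b_1 = 18 − 6 − 12 = 0; ∂_2 has invariant factor(s) [2] giving torsion. So H_1 = Z/2Z.
rank ∂_2 = 12, rank ∂_3 = 0 ⇒ b_2 = 12 − 12 − 0 = 0. So H_2 = 0.

H_0 = Z,  H_1 = Z/2Z,  H_2 = 0.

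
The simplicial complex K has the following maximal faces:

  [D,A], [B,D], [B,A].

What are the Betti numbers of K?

Fix the vertex order A < B < D and write every simplex with vertices in increasing order. Then dim K = 1 and the simplices of K are:

  0-simplices (3): A, B, D
  1-simplices (3): AB, AD, BD

Hence C_0 ≅ Z^3, C_1 ≅ Z^3.

∂_1: C_1 → C_0 sends each edge [p,q] (with p < q) to q − p. For instance
  ∂BD = D − B.
The resulting 3×3 matrix has rank 2, and its Smith normal form has invariant factors (1,1).

From H_k ≅ ker(∂_k) / im(∂_{k+1}) we obtain:

  H_0: rank C_0 − rank ∂_1 = 3 − 2 = 1, and the invariant factors of ∂_1 are all 1, so H_0 ≅ Z.
  H_1: rank ker ∂_1 − rank ∂_2 = (3 − 2) − 0 = 1, and there is no ∂_2, so H_1 ≅ Z.

As a check, the Euler characteristic is 3 − 3 = 0, which agrees with 1 − 1 = 0.
(K is a triangulation of the circle S^1.)

Hence the Betti numbers are b_0 = 1, b_1 = 1.

b_0 = 1, b_1 = 1.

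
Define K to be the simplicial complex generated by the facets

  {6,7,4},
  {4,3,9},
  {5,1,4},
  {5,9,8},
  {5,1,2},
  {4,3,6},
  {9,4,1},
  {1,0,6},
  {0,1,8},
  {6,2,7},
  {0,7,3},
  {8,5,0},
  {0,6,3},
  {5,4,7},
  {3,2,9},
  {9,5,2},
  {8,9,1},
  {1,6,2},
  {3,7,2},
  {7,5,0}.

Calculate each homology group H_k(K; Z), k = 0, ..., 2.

H_0 ≅ Z,  H_1 ≅ Z ⊕ Z/2,  H_2 = 0.

K has 10 vertices, 30 edges, 20 triangles.
rank ∂_0 = 0, rank ∂_1 = 9 ⇒ b_0 = 10 − 0 − 9 = 1; all invariant factors of ∂_1 are 1 so no torsion. So H_0 ≅ Z.
rank ∂_1 = 9, rank ∂_2 = 20 ⇒ b_1 = 30 − 9 − 20 = 1; ∂_2 has invariant factor(s) [2] giving torsion. So H_1 ≅ Z ⊕ Z/2.
rank ∂_2 = 20, rank ∂_3 = 0 ⇒ b_2 = 20 − 20 − 0 = 0. So H_2 ≅ 0.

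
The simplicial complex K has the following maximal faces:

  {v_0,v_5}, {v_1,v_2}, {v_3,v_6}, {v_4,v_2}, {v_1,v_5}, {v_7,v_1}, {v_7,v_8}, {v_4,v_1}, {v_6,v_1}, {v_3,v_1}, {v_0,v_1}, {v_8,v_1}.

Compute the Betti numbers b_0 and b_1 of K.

K has 9 vertices, 12 edges.
rank ∂_0 = 0, rank ∂_1 = 8 ⇒ b_0 = 9 − 0 − 8 = 1; all invariant factors of ∂_1 are 1 so no torsion. So H_0 ≅ Z.
rank ∂_1 = 8, rank ∂_2 = 0 ⇒ b_1 = 12 − 8 − 0 = 4. So H_1 ≅ Z^4.

b_0 = 1, b_1 = 4.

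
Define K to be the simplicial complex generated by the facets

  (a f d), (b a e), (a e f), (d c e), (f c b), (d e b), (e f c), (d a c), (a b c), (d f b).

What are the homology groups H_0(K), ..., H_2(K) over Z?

We work with the vertex ordering a < b < c < d < e < f. The simplices of K, each written with vertices in increasing order, are:

  0-simplices (6): a, b, c, d, e, f
  1-simplices (15): ab, ac, ad, ae, af, bc, bd, be, bf, cd, ce, cf, de, df, ef
  2-simplices (10): abc, abe, acd, adf, aef, bcf, bde, bdf, cde, cef

so the chain groups are C_0 ≅ Z^6, C_1 ≅ Z^15, C_2 ≅ Z^10.

∂_1: C_1 → C_0 is given by ∂[p,q] = [q] − [p].
As a 6×15 matrix over Z this has rank 5, with invariant factors (1,1,1,1,1).

Boundary ∂_2: C_2 → C_1 acts by ∂[p,q,r] = [q,r] − [p,r] + [p,q]. For instance
  ∂cde = de − ce + cd,
  ∂bdf = df − bf + bd.
This gives a 15×10 integer matrix of rank 10; reducing to Smith normal form yields diagonal entries (1,1,1,1,1,1,1,1,1,2).

From H_k ≅ ker(∂_k) / im(∂_{k+1}) we obtain:

  H_0: rank C_0 − rank ∂_1 = 6 − 5 = 1, and the invariant factors of ∂_1 are all 1, so H_0 ≅ Z.
  H_1: rank ker ∂_1 − rank ∂_2 = (15 − 5) − 10 = 0, and ∂_2 has invariant factor 2 > 1, so H_1 ≅ Z/2Z.
  H_2: rank ker ∂_2 − rank ∂_3 = (10 − 10) − 0 = 0, and there is no ∂_3, so H_2 ≅ 0.

H_0 = Z,  H_1 = Z/2Z,  H_2 = 0.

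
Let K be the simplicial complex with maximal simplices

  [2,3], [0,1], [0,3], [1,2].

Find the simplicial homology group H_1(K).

Order the vertices as 0 < 1 < 2 < 3. Listing each simplex with vertices in this order, K has dimension 1 with simplices:

  0-simplices (4): [0], [1], [2], [3]
  1-simplices (4): [0,1], [0,3], [1,2], [2,3]

so the chain groups are C_0 ≅ Z^4, C_1 ≅ Z^4.

Boundary ∂_1: C_1 → C_0 maps an edge to its endpoints' difference, ∂[p,q] = q − p. For instance
  ∂[1,2] = [2] − [1].
The resulting 4×4 matrix has rank 3, and its Smith normal form has invariant factors (1,1,1).

Reading off H_k = ker ∂_k / im ∂_{k+1}:

  H_1: rank ker ∂_1 − rank ∂_2 = (4 − 3) − 0 = 1, and there is no ∂_2, so H_1 = Z.

H_1 ≅ Z.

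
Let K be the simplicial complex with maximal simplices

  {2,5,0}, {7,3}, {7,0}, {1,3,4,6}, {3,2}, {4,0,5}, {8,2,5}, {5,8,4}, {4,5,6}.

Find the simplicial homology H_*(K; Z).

Fix the vertex order 0 < 1 < 2 < 3 < 4 < 5 < 6 < 7 < 8 and write every simplex with vertices in increasing order. Then dim K = 3 and the simplices of K are:

  0-simplices (9): [0], [1], [2], [3], [4], [5], [6], [7], [8]
  1-simplices (18): [0,2], [0,4], [0,5], [0,7], [1,3], [1,4], [1,6], [2,3], [2,5], [2,8], [3,4], [3,6], [3,7], [4,5], [4,6], [4,8], [5,6], [5,8]
  2-simplices (9): [0,2,5], [0,4,5], [1,3,4], [1,3,6], [1,4,6], [2,5,8], [3,4,6], [4,5,6], [4,5,8]
  3-simplices (1): [1,3,4,6]

giving chain groups C_0 ≅ Z^9, C_1 ≅ Z^18, C_2 ≅ Z^9, C_3 ≅ Z^1.

The boundary map ∂_1: C_1 → C_0 is given by ∂[p,q] = [q] − [p]. For instance
  ∂[0,5] = [5] − [0].
This gives a 9×18 integer matrix of rank 8; reducing to Smith normal form yields diagonal entries (1,1,1,1,1,1,1,1).

Boundary ∂_2: C_2 → C_1 acts by ∂[p,q,r] = [q,r] − [p,r] + [p,q]. For instance
  ∂[0,4,5] = [4,5] − [0,5] + [0,4],
  ∂[4,5,8] = [5,8] − [4,8] + [4,5].
As a 18×9 matrix over Z this has rank 8, with invariant factors (1,1,1,1,1,1,1,1).

∂_3: C_3 → C_2 sends each 3-simplex σ to the alternating sum Σ_i (−1)^i (σ with its i-th vertex removed). For instance
  ∂[1,3,4,6] = [3,4,6] − [1,4,6] + [1,3,6] − [1,3,4].
The 9×1 boundary matrix has rank 1 and Smith normal form diag(1).

Computing H_k = (kernel of ∂_k) / (image of ∂_{k+1}):

  H_0: rank C_0 − rank ∂_1 = 9 − 8 = 1, and the invariant factors of ∂_1 are all 1, so H_0 = Z.
  H_1: rank ker ∂_1 − rank ∂_2 = (18 − 8) − 8 = 2, and the invariant factors of ∂_2 are all 1, so H_1 = Z^2.
  H_2: rank ker ∂_2 − rank ∂_3 = (9 − 8) − 1 = 0, and the invariant factors of ∂_3 are all 1, so H_2 = 0.
  H_3: rank ker ∂_3 − rank ∂_4 = (1 − 1) − 0 = 0, and there is no ∂_4, so H_3 = 0.

H_0 = Z,  H_1 = Z^2,  H_2 = 0,  H_3 = 0.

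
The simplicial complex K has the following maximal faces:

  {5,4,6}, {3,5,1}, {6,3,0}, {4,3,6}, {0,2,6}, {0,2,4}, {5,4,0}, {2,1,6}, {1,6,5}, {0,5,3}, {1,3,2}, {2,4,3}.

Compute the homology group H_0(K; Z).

Fix the vertex order 0 < 1 < 2 < 3 < 4 < 5 < 6 and write every simplex with vertices in increasing order. Then dim K = 2 and the simplices of K are:

  0-simplices (7): [0], [1], [2], [3], [4], [5], [6]
  1-simplices (18): [0,2], [0,3], [0,4], [0,5], [0,6], [1,2], [1,3], [1,5], [1,6], [2,3], [2,4], [2,6], [3,4], [3,5], [3,6], [4,5], [4,6], [5,6]
  2-simplices (12): [0,2,4], [0,2,6], [0,3,5], [0,3,6], [0,4,5], [1,2,3], [1,2,6], [1,3,5], [1,5,6], [2,3,4], [3,4,6], [4,5,6]

so the chain groups are C_0 ≅ Z^7, C_1 ≅ Z^18, C_2 ≅ Z^12.

∂_1: C_1 → C_0 sends each edge [p,q] (with p < q) to q − p. For instance
  ∂[1,6] = [6] − [1].
The resulting 7×18 matrix has rank 6, and its Smith normal form has invariant factors (1,1,1,1,1,1).

The boundary map ∂_2: C_2 → C_1 maps a triangle to the signed sum of its edges. For instance
  ∂[0,4,5] = [4,5] − [0,5] + [0,4],
  ∂[0,2,6] = [2,6] − [0,6] + [0,2].
The resulting 18×12 matrix has rank 12, and its Smith normal form has invariant factors (1,1,1,1,1,1,1,1,1,1,1,2).

Reading off H_k = ker ∂_k / im ∂_{k+1}:

  H_0: rank C_0 − rank ∂_1 = 7 − 6 = 1, and the invariant factors of ∂_1 are all 1, so H_0 ≅ Z.

(K is a triangulation of the real projective plane RP^2.)

H_0 ≅ Z.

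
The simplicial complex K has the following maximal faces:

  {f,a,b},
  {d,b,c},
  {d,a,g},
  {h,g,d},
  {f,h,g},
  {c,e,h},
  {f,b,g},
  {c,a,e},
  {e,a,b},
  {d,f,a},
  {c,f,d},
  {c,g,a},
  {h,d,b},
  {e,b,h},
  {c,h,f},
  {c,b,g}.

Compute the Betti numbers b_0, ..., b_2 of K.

K has 8 vertices, 24 edges, 16 triangles.
rank ∂_0 = 0, rank ∂_1 = 7 ⇒ b_0 = 8 − 0 − 7 = 1; all invariant factors of ∂_1 are 1 so no torsion. So H_0 = Z.
rank ∂_1 = 7, rank ∂_2 = 15 ⇒ b_1 = 24 − 7 − 15 = 2; all invariant factors of ∂_2 are 1 so no torsion. So H_1 = Z^2.
rank ∂_2 = 15, rank ∂_3 = 0 ⇒ b_2 = 16 − 15 − 0 = 1. So H_2 = Z.

b_0 = 1, b_1 = 2, b_2 = 1.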